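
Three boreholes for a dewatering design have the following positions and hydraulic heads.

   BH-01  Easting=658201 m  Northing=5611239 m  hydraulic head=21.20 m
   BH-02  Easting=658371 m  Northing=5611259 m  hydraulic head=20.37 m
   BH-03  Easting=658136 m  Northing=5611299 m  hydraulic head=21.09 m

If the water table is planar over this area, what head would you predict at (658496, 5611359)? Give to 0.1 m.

19.2 m

With h = a·x + b·y + c and BH-01 as origin, the differences give:
  170·a + 20·b = -0.83
  (-65)·a + 60·b = -0.11
Eliminate b (×60 and ×20, subtract): 11500·a = -47.600 → a = ∂h/∂x = -0.004139
Back-substitute: b = ∂h/∂y = -0.006317.
h(658496, 5611359) = 21.20 + (-0.004139)·(295) + (-0.006317)·(120) = 21.20 -1.221 -0.758 = 19.221 m.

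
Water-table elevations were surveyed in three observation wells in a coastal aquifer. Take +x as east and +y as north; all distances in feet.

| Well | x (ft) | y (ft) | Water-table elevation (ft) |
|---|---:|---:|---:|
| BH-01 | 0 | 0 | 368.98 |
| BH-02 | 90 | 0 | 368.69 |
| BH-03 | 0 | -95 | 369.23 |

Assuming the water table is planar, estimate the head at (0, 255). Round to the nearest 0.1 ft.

368.3 ft

∂h/∂x = (368.69 − 368.98) / (90 − 0) = -0.003222
∂h/∂y = (369.23 − 368.98) / (-95 − 0) = -0.002632
h(0, 255) = 368.98 + (-0.003222)·(0) + (-0.002632)·(255) = 368.98 -0.000 -0.671 = 368.309 ft.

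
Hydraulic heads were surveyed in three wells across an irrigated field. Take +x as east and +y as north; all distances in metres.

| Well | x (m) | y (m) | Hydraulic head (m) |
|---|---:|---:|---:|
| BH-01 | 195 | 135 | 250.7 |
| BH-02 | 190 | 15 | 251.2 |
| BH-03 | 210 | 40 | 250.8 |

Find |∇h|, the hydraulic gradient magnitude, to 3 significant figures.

Three-point gradient (reference BH-01): Δ to BH-02 = (-5, -120, +0.5), Δ to BH-03 = (15, -95, +0.1).
∂h/∂x = -0.01560, ∂h/∂y = -0.003516 (det = 2275).
|∇h| = √(-0.01560² + -0.003516²) = 0.01599

0.0160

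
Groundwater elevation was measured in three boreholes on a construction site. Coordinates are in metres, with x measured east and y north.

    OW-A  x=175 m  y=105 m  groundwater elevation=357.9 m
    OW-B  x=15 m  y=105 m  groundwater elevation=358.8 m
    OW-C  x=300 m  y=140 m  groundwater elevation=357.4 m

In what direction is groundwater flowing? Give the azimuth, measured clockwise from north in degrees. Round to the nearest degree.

Differences from OW-A: to OW-B (Δx, Δy, Δh) = (-160, 0, +0.9); to OW-C = (125, 35, -0.5).
Solve a·Δx + b·Δy = Δh: det = (-160)·35 − 125·0 = -5600.
∂h/∂x = [(+0.9)·35 − (-0.5)·0] / -5600 = -0.005625
∂h/∂y = [(-160)·(-0.5) − 125·(+0.9)] / -5600 = +0.005804
Flow direction (−∇h) has components (+0.005625 E, -0.005804 N).
Azimuth = atan2(E, N) = atan2(+0.005625, -0.005804) = 135.9° ≈ 136°.

136°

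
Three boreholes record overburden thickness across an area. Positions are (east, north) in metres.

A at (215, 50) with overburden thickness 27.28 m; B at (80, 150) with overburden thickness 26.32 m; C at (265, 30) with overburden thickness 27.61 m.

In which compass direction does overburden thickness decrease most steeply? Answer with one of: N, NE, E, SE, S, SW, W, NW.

W

Three-point gradient (reference A): Δ to B = (-135, 100, -0.96), Δ to C = (50, -20, +0.33).
∂d/∂x = +0.006000, ∂d/∂y = -0.001500 (det = -2300).
Steepest decrease is along −∇f = (-0.006000 E, +0.001500 N) → west.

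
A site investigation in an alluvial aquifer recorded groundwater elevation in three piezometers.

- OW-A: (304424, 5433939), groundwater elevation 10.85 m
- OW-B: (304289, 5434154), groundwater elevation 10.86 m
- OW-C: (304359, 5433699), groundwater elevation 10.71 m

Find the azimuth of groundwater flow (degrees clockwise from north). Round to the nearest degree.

235°

Three-point gradient (reference OW-A): Δ to OW-B = (-135, 215, +0.01), Δ to OW-C = (-65, -240, -0.14).
∂h/∂x = +0.0005973, ∂h/∂y = +0.0004216 (det = 46375).
Flow direction (−∇h) has components (-0.0005973 E, -0.0004216 N).
Azimuth = atan2(E, N) = atan2(-0.0005973, -0.0004216) = 234.8° ≈ 235°.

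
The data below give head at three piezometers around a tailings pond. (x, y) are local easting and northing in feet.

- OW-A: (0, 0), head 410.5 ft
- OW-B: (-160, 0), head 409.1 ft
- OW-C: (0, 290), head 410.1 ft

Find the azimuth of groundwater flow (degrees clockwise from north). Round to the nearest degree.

∂h/∂x = (409.1 − 410.5) / (-160 − 0) = +0.008750
∂h/∂y = (410.1 − 410.5) / (290 − 0) = -0.001379
Flow direction (−∇h) has components (-0.008750 E, +0.001379 N).
Azimuth = atan2(E, N) = atan2(-0.008750, +0.001379) = 279.0° ≈ 279°.

279°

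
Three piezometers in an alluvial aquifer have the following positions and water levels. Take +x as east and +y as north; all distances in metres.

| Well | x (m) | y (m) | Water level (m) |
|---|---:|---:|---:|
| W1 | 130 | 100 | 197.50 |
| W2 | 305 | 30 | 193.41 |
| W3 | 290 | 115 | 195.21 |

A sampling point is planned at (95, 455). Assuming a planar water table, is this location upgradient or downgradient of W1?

Differences from W1: to W2 (Δx, Δy, Δh) = (175, -70, -4.09); to W3 = (160, 15, -2.29).
Solve a·Δx + b·Δy = Δh: det = 175·15 − 160·(-70) = 13825.
∂h/∂x = [(-4.09)·15 − (-2.29)·(-70)] / 13825 = -0.01603
∂h/∂y = [175·(-2.29) − 160·(-4.09)] / 13825 = +0.01835
Head at (95, 455) = 197.50 + (-0.01603)·(-35) + (+0.01835)·(355) = 204.57 m.
That is higher than the 197.50 m at W1, so the point is upgradient.

upgradient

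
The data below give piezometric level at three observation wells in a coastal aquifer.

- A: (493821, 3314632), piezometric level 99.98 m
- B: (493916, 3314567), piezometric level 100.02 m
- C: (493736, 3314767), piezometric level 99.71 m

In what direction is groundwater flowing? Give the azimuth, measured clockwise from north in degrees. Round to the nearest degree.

029°

With h = a·x + b·y + c and A as origin, the differences give:
  95·a + (-65)·b = +0.04
  (-85)·a + 135·b = -0.27
Eliminate b (×135 and ×(-65), subtract): 7300·a = -12.150 → a = ∂h/∂x = -0.001664
Back-substitute: b = ∂h/∂y = -0.003048.
Flow direction (−∇h) has components (+0.001664 E, +0.003048 N).
Azimuth = atan2(E, N) = atan2(+0.001664, +0.003048) = 28.6° ≈ 029°.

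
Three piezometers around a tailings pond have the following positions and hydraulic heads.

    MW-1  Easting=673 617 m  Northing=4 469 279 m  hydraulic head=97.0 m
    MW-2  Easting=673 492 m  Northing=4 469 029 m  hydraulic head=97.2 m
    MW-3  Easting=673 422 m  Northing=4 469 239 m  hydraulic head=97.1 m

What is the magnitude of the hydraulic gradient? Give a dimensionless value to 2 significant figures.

With h = a·x + b·y + c and MW-1 as origin, the differences give:
  (-125)·a + (-250)·b = +0.2
  (-195)·a + (-40)·b = +0.1
Eliminate b (×(-40) and ×(-250), subtract): -43750·a = 17.00 → a = ∂h/∂x = -0.0003886
Back-substitute: b = ∂h/∂y = -0.0006057.
|∇h| = √(-0.0003886² + -0.0006057²) = 0.0007196

0.00072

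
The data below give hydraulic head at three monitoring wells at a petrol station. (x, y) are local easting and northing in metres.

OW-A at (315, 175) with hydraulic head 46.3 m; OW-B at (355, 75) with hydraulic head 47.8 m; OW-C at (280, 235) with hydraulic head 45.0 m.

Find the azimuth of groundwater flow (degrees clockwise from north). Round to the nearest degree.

Differences from OW-A: to OW-B (Δx, Δy, Δh) = (40, -100, +1.5); to OW-C = (-35, 60, -1.3).
Solve a·Δx + b·Δy = Δh: det = 40·60 − (-35)·(-100) = -1100.
∂h/∂x = [(+1.5)·60 − (-1.3)·(-100)] / -1100 = +0.03636
∂h/∂y = [40·(-1.3) − (-35)·(+1.5)] / -1100 = -0.0004545
Flow direction (−∇h) has components (-0.03636 E, +0.0004545 N).
Azimuth = atan2(E, N) = atan2(-0.03636, +0.0004545) = 270.7° ≈ 271°.

271°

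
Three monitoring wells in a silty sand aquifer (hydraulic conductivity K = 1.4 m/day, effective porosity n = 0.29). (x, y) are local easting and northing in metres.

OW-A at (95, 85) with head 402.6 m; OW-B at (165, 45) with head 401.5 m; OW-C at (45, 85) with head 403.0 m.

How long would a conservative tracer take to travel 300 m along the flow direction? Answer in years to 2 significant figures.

Three-point gradient (reference OW-A): Δ to OW-B = (70, -40, -1.1), Δ to OW-C = (-50, 0, +0.4).
∂h/∂x = -0.008000, ∂h/∂y = +0.01350 (det = -2000).
|∇h| = √(-0.008000² + 0.01350²) = 0.01569
Seepage velocity v = K·i/n = 1.4 × 0.01569 / 0.29 = 0.07574 m/day.
t = 300 / 0.07574 = 3961 days = 10.8 years.

11 years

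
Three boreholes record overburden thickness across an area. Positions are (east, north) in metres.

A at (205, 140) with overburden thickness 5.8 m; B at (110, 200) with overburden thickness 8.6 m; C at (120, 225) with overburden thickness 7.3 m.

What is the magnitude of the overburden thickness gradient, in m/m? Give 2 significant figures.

Differences from A: to B (Δx, Δy, Δh) = (-95, 60, +2.8); to C = (-85, 85, +1.5).
Solve a·Δx + b·Δy = Δd: det = (-95)·85 − (-85)·60 = -2975.
∂d/∂x = [(+2.8)·85 − (+1.5)·60] / -2975 = -0.04975
∂d/∂y = [(-95)·(+1.5) − (-85)·(+2.8)] / -2975 = -0.03210
|∇f| = √(-0.04975² + -0.03210²) = 0.05921 m/m

0.059 m/m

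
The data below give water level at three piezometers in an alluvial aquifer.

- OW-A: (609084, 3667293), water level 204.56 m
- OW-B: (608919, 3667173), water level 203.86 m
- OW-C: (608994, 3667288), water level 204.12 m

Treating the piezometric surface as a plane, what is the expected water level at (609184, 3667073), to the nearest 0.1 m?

205.3 m

With h = a·x + b·y + c and OW-A as origin, the differences give:
  (-165)·a + (-120)·b = -0.70
  (-90)·a + (-5)·b = -0.44
Eliminate b (×(-5) and ×(-120), subtract): -9975·a = -49.300 → a = ∂h/∂x = +0.004942
Back-substitute: b = ∂h/∂y = -0.0009624.
h(609184, 3667073) = 204.56 + (+0.004942)·(100) + (-0.0009624)·(-220) = 204.56 +0.494 +0.212 = 205.266 m.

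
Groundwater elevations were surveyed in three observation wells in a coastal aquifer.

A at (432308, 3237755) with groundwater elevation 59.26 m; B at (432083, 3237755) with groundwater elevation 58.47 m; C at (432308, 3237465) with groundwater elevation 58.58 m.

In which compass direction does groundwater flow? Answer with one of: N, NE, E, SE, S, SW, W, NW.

∂h/∂x = (58.47 − 59.26) / (432083 − 432308) = +0.003511
∂h/∂y = (58.58 − 59.26) / (3237465 − 3237755) = +0.002345
Flow = −∇h = (-0.003511 east, -0.002345 north), which points southwest.

SW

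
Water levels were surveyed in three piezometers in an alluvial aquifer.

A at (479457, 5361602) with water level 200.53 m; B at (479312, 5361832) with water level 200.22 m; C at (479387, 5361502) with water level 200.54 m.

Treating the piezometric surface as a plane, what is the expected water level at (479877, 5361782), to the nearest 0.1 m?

Differences from A: to B (Δx, Δy, Δh) = (-145, 230, -0.31); to C = (-70, -100, +0.01).
Solve a·Δx + b·Δy = Δh: det = (-145)·(-100) − (-70)·230 = 30600.
∂h/∂x = [(-0.31)·(-100) − (+0.01)·230] / 30600 = +0.0009379
∂h/∂y = [(-145)·(+0.01) − (-70)·(-0.31)] / 30600 = -0.0007565
h(479877, 5361782) = 200.53 + (+0.0009379)·(420) + (-0.0007565)·(180) = 200.53 +0.394 -0.136 = 200.788 m.

200.8 m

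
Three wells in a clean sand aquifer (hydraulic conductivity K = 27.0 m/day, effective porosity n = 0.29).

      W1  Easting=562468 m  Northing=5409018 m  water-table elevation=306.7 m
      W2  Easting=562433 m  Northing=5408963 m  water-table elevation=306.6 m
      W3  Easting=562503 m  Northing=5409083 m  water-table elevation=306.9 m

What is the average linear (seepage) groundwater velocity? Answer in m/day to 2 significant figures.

Differences from W1: to W2 (Δx, Δy, Δh) = (-35, -55, -0.1); to W3 = (35, 65, +0.2).
Determinant of the coordinate differences = (-35)·65 − 35·(-55) = -350.
∂h/∂x = [(-0.1)·65 − (+0.2)·(-55)] / -350 = -0.01286
∂h/∂y = [(-35)·(+0.2) − 35·(-0.1)] / -350 = +0.01000
|∇h| = √(-0.01286² + 0.01000²) = 0.01629
Seepage velocity v = K·i/n = 27.0 × 0.01629 / 0.29 = 1.517 m/day.

1.5 m/day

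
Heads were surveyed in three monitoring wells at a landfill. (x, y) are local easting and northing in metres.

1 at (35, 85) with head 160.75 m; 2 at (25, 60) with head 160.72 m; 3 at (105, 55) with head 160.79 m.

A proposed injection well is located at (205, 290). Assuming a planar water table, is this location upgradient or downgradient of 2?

upgradient

Taking 1 as reference: 2−1 = (-10, -25, -0.03); 3−1 = (70, -30, +0.04).
Determinant of the coordinate differences = (-10)·(-30) − 70·(-25) = 2050.
∂h/∂x = [(-0.03)·(-30) − (+0.04)·(-25)] / 2050 = +0.0009268
∂h/∂y = [(-10)·(+0.04) − 70·(-0.03)] / 2050 = +0.0008293
Head at (205, 290) = 160.75 + (+0.0009268)·(170) + (+0.0008293)·(205) = 161.08 m.
That is higher than the 160.72 m at 2, so the point is upgradient.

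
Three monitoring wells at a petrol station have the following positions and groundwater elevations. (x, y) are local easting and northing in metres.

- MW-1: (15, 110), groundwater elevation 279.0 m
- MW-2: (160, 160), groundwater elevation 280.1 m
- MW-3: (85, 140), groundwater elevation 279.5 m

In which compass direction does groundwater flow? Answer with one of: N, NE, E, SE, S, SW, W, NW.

NW

Taking MW-1 as reference: MW-2−MW-1 = (145, 50, +1.1); MW-3−MW-1 = (70, 30, +0.5).
Solve a·Δx + b·Δy = Δh: det = 145·30 − 70·50 = 850.
∂h/∂x = [(+1.1)·30 − (+0.5)·50] / 850 = +0.009412
∂h/∂y = [145·(+0.5) − 70·(+1.1)] / 850 = -0.005294
Flow = −∇h = (-0.009412 east, +0.005294 north), which points northwest.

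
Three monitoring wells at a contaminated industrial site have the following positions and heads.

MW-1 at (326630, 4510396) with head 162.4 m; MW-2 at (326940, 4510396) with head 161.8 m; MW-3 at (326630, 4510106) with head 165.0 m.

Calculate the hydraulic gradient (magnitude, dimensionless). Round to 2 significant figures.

0.0092

∂h/∂x = (161.8 − 162.4) / (326940 − 326630) = -0.001935
∂h/∂y = (165.0 − 162.4) / (4510106 − 4510396) = -0.008966
|∇h| = √(-0.001935² + -0.008966²) = 0.009172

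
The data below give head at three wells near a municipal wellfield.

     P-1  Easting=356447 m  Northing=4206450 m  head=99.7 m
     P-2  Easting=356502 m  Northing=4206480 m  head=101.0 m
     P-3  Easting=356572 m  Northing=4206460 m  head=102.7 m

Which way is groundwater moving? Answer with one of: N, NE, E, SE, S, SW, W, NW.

Taking P-1 as reference: P-2−P-1 = (55, 30, +1.3); P-3−P-1 = (125, 10, +3.0).
Determinant of the coordinate differences = 55·10 − 125·30 = -3200.
∂h/∂x = [(+1.3)·10 − (+3.0)·30] / -3200 = +0.02406
∂h/∂y = [55·(+3.0) − 125·(+1.3)] / -3200 = -0.0007813
Flow = −∇h = (-0.02406 east, +0.0007813 north), which points west.

W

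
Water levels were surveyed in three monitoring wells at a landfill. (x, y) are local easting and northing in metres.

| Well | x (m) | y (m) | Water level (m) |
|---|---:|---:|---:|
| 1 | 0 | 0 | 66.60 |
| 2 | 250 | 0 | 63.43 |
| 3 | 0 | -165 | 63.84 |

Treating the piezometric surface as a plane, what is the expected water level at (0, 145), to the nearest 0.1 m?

∂h/∂x = (63.43 − 66.60) / (250 − 0) = -0.01268
∂h/∂y = (63.84 − 66.60) / (-165 − 0) = +0.01673
h(0, 145) = 66.60 + (-0.01268)·(0) + (+0.01673)·(145) = 66.60 -0.000 +2.425 = 69.025 m.

69.0 m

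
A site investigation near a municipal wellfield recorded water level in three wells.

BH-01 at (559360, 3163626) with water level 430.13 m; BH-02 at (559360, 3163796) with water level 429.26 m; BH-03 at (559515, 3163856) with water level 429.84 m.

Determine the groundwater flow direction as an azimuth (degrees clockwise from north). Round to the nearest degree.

With h = a·x + b·y + c and BH-01 as origin, the differences give:
  0·a + 170·b = -0.87
  155·a + 230·b = -0.29
Eliminate b (×230 and ×170, subtract): -26350·a = -150.800 → a = ∂h/∂x = +0.005723
Back-substitute: b = ∂h/∂y = -0.005118.
Flow direction (−∇h) has components (-0.005723 E, +0.005118 N).
Azimuth = atan2(E, N) = atan2(-0.005723, +0.005118) = 311.8° ≈ 312°.

312°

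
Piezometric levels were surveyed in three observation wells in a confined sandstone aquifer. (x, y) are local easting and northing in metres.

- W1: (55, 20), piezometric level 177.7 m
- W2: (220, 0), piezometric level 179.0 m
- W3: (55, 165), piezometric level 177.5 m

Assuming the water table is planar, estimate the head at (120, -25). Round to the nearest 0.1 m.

Differences from W1: to W2 (Δx, Δy, Δh) = (165, -20, +1.3); to W3 = (0, 145, -0.2).
Solve a·Δx + b·Δy = Δh: det = 165·145 − 0·(-20) = 23925.
∂h/∂x = [(+1.3)·145 − (-0.2)·(-20)] / 23925 = +0.007712
∂h/∂y = [165·(-0.2) − 0·(+1.3)] / 23925 = -0.001379
h(120, -25) = 177.7 + (+0.007712)·(65) + (-0.001379)·(-45) = 177.7 +0.501 +0.062 = 178.263 m.

178.3 m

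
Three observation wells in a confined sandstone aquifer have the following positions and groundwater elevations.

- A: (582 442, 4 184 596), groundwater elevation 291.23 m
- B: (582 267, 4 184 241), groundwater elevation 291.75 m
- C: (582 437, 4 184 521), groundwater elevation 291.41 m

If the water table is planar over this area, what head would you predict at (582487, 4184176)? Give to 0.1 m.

Taking A as reference: B−A = (-175, -355, +0.52); C−A = (-5, -75, +0.18).
Solve a·Δx + b·Δy = Δh: det = (-175)·(-75) − (-5)·(-355) = 11350.
∂h/∂x = [(+0.52)·(-75) − (+0.18)·(-355)] / 11350 = +0.002194
∂h/∂y = [(-175)·(+0.18) − (-5)·(+0.52)] / 11350 = -0.002546
h(582487, 4184176) = 291.23 + (+0.002194)·(45) + (-0.002546)·(-420) = 291.23 +0.099 +1.069 = 292.398 m.

292.4 m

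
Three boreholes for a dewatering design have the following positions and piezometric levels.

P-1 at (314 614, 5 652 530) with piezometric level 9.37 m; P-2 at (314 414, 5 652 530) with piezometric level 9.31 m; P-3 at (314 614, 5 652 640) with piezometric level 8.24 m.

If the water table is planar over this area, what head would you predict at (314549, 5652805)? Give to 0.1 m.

6.5 m

∂h/∂x = (9.31 − 9.37) / (314414 − 314614) = +0.0003000
∂h/∂y = (8.24 − 9.37) / (5652640 − 5652530) = -0.01027
h(314549, 5652805) = 9.37 + (+0.0003000)·(-65) + (-0.01027)·(275) = 9.37 -0.019 -2.825 = 6.525 m.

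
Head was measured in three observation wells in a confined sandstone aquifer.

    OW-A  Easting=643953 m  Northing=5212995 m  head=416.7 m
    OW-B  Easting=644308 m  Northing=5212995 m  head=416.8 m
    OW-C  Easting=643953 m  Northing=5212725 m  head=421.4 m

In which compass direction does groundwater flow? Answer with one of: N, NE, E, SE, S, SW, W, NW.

∂h/∂x = (416.8 − 416.7) / (644308 − 643953) = +0.0002817
∂h/∂y = (421.4 − 416.7) / (5212725 − 5212995) = -0.01741
Flow = −∇h = (-0.0002817 east, +0.01741 north), which points north.

N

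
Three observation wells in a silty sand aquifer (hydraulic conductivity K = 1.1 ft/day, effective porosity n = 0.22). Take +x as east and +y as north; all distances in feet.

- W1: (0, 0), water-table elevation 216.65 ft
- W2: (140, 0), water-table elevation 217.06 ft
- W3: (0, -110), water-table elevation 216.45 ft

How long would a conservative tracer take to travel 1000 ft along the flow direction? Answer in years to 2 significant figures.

∂h/∂x = (217.06 − 216.65) / (140 − 0) = +0.002929
∂h/∂y = (216.45 − 216.65) / (-110 − 0) = +0.001818
|∇h| = √(0.002929² + 0.001818²) = 0.003447
Seepage velocity v = K·i/n = 1.1 × 0.003447 / 0.22 = 0.01724 ft/day.
t = 1000 / 0.01724 = 5.8e+04 days = 159 years.

160 years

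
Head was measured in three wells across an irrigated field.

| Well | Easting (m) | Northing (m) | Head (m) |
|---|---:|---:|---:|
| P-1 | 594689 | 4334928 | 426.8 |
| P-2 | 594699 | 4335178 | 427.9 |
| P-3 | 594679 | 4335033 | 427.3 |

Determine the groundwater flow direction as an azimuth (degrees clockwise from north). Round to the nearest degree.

Differences from P-1: to P-2 (Δx, Δy, Δh) = (10, 250, +1.1); to P-3 = (-10, 105, +0.5).
Determinant of the coordinate differences = 10·105 − (-10)·250 = 3550.
∂h/∂x = [(+1.1)·105 − (+0.5)·250] / 3550 = -0.002676
∂h/∂y = [10·(+0.5) − (-10)·(+1.1)] / 3550 = +0.004507
Flow direction (−∇h) has components (+0.002676 E, -0.004507 N).
Azimuth = atan2(E, N) = atan2(+0.002676, -0.004507) = 149.3° ≈ 149°.

149°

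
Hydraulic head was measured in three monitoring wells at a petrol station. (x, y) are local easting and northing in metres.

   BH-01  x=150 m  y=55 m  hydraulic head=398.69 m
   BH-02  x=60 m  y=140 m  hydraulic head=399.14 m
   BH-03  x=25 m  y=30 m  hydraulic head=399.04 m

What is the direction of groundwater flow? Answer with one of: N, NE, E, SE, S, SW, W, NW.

SE

With h = a·x + b·y + c and BH-01 as origin, the differences give:
  (-90)·a + 85·b = +0.45
  (-125)·a + (-25)·b = +0.35
Eliminate b (×(-25) and ×85, subtract): 12875·a = -41.000 → a = ∂h/∂x = -0.003184
Back-substitute: b = ∂h/∂y = +0.001922.
Flow = −∇h = (+0.003184 east, -0.001922 north), which points southeast.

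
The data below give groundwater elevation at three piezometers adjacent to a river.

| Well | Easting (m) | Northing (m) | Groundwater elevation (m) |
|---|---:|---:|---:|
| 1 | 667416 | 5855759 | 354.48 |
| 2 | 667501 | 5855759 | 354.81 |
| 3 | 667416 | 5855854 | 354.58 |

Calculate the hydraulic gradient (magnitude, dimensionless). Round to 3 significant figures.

∂h/∂x = (354.81 − 354.48) / (667501 − 667416) = +0.003882
∂h/∂y = (354.58 − 354.48) / (5855854 − 5855759) = +0.001053
|∇h| = √(0.003882² + 0.001053²) = 0.004022

0.00402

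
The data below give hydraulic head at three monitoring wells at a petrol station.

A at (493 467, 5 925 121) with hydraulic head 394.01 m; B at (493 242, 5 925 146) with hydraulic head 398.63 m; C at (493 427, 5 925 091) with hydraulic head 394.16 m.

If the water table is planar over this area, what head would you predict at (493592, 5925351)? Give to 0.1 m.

With h = a·x + b·y + c and A as origin, the differences give:
  (-225)·a + 25·b = +4.62
  (-40)·a + (-30)·b = +0.15
Eliminate b (×(-30) and ×25, subtract): 7750·a = -142.350 → a = ∂h/∂x = -0.01837
Back-substitute: b = ∂h/∂y = +0.01949.
h(493592, 5925351) = 394.01 + (-0.01837)·(125) + (+0.01949)·(230) = 394.01 -2.296 +4.483 = 396.197 m.

396.2 m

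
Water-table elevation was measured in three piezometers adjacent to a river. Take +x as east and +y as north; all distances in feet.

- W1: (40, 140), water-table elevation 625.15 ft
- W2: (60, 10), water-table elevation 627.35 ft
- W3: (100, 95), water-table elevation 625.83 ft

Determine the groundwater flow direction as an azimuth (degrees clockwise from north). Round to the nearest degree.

Differences from W1: to W2 (Δx, Δy, Δh) = (20, -130, +2.20); to W3 = (60, -45, +0.68).
Solve a·Δx + b·Δy = Δh: det = 20·(-45) − 60·(-130) = 6900.
∂h/∂x = [(+2.20)·(-45) − (+0.68)·(-130)] / 6900 = -0.001536
∂h/∂y = [20·(+0.68) − 60·(+2.20)] / 6900 = -0.01716
Flow direction (−∇h) has components (+0.001536 E, +0.01716 N).
Azimuth = atan2(E, N) = atan2(+0.001536, +0.01716) = 5.1° ≈ 005°.

005°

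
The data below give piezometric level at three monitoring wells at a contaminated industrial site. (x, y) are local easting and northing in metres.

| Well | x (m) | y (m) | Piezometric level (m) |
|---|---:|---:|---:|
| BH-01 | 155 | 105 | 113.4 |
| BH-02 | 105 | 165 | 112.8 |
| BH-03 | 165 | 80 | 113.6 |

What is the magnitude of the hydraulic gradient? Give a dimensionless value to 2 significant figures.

Taking BH-01 as reference: BH-02−BH-01 = (-50, 60, -0.6); BH-03−BH-01 = (10, -25, +0.2).
Determinant of the coordinate differences = (-50)·(-25) − 10·60 = 650.
∂h/∂x = [(-0.6)·(-25) − (+0.2)·60] / 650 = +0.004615
∂h/∂y = [(-50)·(+0.2) − 10·(-0.6)] / 650 = -0.006154
|∇h| = √(0.004615² + -0.006154²) = 0.007692

0.0077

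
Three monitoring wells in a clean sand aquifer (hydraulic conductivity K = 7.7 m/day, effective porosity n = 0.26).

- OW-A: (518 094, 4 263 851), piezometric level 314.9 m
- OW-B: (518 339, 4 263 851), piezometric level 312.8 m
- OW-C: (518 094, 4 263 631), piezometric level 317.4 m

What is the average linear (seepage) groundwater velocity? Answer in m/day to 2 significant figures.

0.42 m/day

∂h/∂x = (312.8 − 314.9) / (518339 − 518094) = -0.008571
∂h/∂y = (317.4 − 314.9) / (4263631 − 4263851) = -0.01136
|∇h| = √(-0.008571² + -0.01136²) = 0.01423
Seepage velocity v = K·i/n = 7.7 × 0.01423 / 0.26 = 0.4214 m/day.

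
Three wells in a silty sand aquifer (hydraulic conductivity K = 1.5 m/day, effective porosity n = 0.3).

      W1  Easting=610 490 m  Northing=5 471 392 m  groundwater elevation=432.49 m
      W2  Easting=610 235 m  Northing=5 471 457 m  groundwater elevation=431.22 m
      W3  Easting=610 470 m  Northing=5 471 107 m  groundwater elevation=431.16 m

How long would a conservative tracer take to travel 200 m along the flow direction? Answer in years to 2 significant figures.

With h = a·x + b·y + c and W1 as origin, the differences give:
  (-255)·a + 65·b = -1.27
  (-20)·a + (-285)·b = -1.33
Eliminate b (×(-285) and ×65, subtract): 73975·a = 448.400 → a = ∂h/∂x = +0.006062
Back-substitute: b = ∂h/∂y = +0.004241.
|∇h| = √(0.006062² + 0.004241²) = 0.007398
Seepage velocity v = K·i/n = 1.5 × 0.007398 / 0.3 = 0.03699 m/day.
t = 200 / 0.03699 = 5407 days = 14.8 years.

15 years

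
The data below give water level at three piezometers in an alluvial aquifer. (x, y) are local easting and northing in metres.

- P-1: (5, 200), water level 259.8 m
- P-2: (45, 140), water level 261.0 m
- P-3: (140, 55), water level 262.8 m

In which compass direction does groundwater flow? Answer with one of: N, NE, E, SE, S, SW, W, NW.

Taking P-1 as reference: P-2−P-1 = (40, -60, +1.2); P-3−P-1 = (135, -145, +3.0).
Solve a·Δx + b·Δy = Δh: det = 40·(-145) − 135·(-60) = 2300.
∂h/∂x = [(+1.2)·(-145) − (+3.0)·(-60)] / 2300 = +0.002609
∂h/∂y = [40·(+3.0) − 135·(+1.2)] / 2300 = -0.01826
Flow = −∇h = (-0.002609 east, +0.01826 north), which points north.

N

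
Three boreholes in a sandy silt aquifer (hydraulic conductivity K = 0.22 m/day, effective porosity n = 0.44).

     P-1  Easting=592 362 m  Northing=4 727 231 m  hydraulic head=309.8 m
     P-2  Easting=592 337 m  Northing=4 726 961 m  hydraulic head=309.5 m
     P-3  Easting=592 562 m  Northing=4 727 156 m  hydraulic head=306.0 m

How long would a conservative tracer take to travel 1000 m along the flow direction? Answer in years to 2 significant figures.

300 years

Taking P-1 as reference: P-2−P-1 = (-25, -270, -0.3); P-3−P-1 = (200, -75, -3.8).
Solve a·Δx + b·Δy = Δh: det = (-25)·(-75) − 200·(-270) = 55875.
∂h/∂x = [(-0.3)·(-75) − (-3.8)·(-270)] / 55875 = -0.01796
∂h/∂y = [(-25)·(-3.8) − 200·(-0.3)] / 55875 = +0.002774
|∇h| = √(-0.01796² + 0.002774²) = 0.01817
Seepage velocity v = K·i/n = 0.22 × 0.01817 / 0.44 = 0.009085 m/day.
t = 1000 / 0.009085 = 1.101e+05 days = 301 years.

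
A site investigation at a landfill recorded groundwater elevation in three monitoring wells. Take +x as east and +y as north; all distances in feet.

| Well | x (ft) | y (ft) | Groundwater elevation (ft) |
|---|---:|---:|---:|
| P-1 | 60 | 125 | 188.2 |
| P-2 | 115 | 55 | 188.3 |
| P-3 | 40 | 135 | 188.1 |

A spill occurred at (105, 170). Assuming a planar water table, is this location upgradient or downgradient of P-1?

Taking P-1 as reference: P-2−P-1 = (55, -70, +0.1); P-3−P-1 = (-20, 10, -0.1).
Solve a·Δx + b·Δy = Δh: det = 55·10 − (-20)·(-70) = -850.
∂h/∂x = [(+0.1)·10 − (-0.1)·(-70)] / -850 = +0.007059
∂h/∂y = [55·(-0.1) − (-20)·(+0.1)] / -850 = +0.004118
Head at (105, 170) = 188.2 + (+0.007059)·(45) + (+0.004118)·(45) = 188.70 ft.
That is higher than the 188.2 ft at P-1, so the point is upgradient.

upgradient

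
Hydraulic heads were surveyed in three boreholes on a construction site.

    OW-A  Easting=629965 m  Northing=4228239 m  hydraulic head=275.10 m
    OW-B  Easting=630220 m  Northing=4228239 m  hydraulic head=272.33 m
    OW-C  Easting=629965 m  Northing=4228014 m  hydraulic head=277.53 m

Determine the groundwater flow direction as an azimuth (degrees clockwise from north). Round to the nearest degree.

045°

∂h/∂x = (272.33 − 275.10) / (630220 − 629965) = -0.01086
∂h/∂y = (277.53 − 275.10) / (4228014 − 4228239) = -0.01080
Flow direction (−∇h) has components (+0.01086 E, +0.01080 N).
Azimuth = atan2(E, N) = atan2(+0.01086, +0.01080) = 45.2° ≈ 045°.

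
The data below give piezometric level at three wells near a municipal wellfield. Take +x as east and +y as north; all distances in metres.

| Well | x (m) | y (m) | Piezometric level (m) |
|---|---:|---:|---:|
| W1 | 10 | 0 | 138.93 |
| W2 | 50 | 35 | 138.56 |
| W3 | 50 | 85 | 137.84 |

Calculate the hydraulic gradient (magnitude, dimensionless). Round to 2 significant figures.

0.015

Taking W1 as reference: W2−W1 = (40, 35, -0.37); W3−W1 = (40, 85, -1.09).
Solve a·Δx + b·Δy = Δh: det = 40·85 − 40·35 = 2000.
∂h/∂x = [(-0.37)·85 − (-1.09)·35] / 2000 = +0.003350
∂h/∂y = [40·(-1.09) − 40·(-0.37)] / 2000 = -0.01440
|∇h| = √(0.003350² + -0.01440²) = 0.01478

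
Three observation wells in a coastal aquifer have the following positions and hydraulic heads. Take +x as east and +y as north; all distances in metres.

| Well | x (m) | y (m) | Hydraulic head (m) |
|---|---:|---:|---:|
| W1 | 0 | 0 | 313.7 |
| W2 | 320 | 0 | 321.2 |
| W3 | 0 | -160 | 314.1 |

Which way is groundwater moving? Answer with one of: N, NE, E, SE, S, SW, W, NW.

∂h/∂x = (321.2 − 313.7) / (320 − 0) = +0.02344
∂h/∂y = (314.1 − 313.7) / (-160 − 0) = -0.002500
Flow = −∇h = (-0.02344 east, +0.002500 north), which points west.

W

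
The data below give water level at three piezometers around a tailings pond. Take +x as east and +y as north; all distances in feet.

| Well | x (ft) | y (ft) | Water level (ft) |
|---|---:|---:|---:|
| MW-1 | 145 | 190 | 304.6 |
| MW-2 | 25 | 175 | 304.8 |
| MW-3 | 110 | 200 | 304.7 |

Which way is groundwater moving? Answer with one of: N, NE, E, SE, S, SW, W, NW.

SE

Three-point gradient (reference MW-1): Δ to MW-2 = (-120, -15, +0.2), Δ to MW-3 = (-35, 10, +0.1).
∂h/∂x = -0.002029, ∂h/∂y = +0.002899 (det = -1725).
Flow = −∇h = (+0.002029 east, -0.002899 north), which points southeast.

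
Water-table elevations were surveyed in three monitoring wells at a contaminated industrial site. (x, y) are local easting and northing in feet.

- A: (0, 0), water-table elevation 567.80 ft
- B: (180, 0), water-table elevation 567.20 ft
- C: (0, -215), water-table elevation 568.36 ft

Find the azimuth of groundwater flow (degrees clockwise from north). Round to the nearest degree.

052°

∂h/∂x = (567.20 − 567.80) / (180 − 0) = -0.003333
∂h/∂y = (568.36 − 567.80) / (-215 − 0) = -0.002605
Flow direction (−∇h) has components (+0.003333 E, +0.002605 N).
Azimuth = atan2(E, N) = atan2(+0.003333, +0.002605) = 52.0° ≈ 052°.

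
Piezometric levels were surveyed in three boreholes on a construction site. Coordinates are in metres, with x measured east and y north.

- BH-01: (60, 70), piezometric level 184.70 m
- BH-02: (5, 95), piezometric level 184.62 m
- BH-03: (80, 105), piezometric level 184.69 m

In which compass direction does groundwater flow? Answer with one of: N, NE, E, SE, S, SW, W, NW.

Differences from BH-01: to BH-02 (Δx, Δy, Δh) = (-55, 25, -0.08); to BH-03 = (20, 35, -0.01).
Determinant of the coordinate differences = (-55)·35 − 20·25 = -2425.
∂h/∂x = [(-0.08)·35 − (-0.01)·25] / -2425 = +0.001052
∂h/∂y = [(-55)·(-0.01) − 20·(-0.08)] / -2425 = -0.0008866
Flow = −∇h = (-0.001052 east, +0.0008866 north), which points northwest.

NW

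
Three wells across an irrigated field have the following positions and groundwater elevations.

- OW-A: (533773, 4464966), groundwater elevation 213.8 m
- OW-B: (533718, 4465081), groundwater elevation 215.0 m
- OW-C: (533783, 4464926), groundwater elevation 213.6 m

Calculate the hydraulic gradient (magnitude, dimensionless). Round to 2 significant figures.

0.024

Differences from OW-A: to OW-B (Δx, Δy, Δh) = (-55, 115, +1.2); to OW-C = (10, -40, -0.2).
Solve a·Δx + b·Δy = Δh: det = (-55)·(-40) − 10·115 = 1050.
∂h/∂x = [(+1.2)·(-40) − (-0.2)·115] / 1050 = -0.02381
∂h/∂y = [(-55)·(-0.2) − 10·(+1.2)] / 1050 = -0.0009524
|∇h| = √(-0.02381² + -0.0009524²) = 0.02383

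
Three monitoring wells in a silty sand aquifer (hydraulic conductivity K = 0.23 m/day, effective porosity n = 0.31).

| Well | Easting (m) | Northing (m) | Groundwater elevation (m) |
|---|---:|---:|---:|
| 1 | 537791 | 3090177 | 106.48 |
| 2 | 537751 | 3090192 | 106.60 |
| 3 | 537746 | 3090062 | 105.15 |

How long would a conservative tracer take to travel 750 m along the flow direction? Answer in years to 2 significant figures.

250 years

Differences from 1: to 2 (Δx, Δy, Δh) = (-40, 15, +0.12); to 3 = (-45, -115, -1.33).
Solve a·Δx + b·Δy = Δh: det = (-40)·(-115) − (-45)·15 = 5275.
∂h/∂x = [(+0.12)·(-115) − (-1.33)·15] / 5275 = +0.001166
∂h/∂y = [(-40)·(-1.33) − (-45)·(+0.12)] / 5275 = +0.01111
|∇h| = √(0.001166² + 0.01111²) = 0.01117
Seepage velocity v = K·i/n = 0.23 × 0.01117 / 0.31 = 0.008287 m/day.
t = 750 / 0.008287 = 9.05e+04 days = 248 years.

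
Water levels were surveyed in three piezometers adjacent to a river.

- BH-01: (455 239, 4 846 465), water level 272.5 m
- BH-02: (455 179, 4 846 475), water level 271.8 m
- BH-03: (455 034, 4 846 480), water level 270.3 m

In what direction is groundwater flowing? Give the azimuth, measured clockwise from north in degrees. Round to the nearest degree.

315°

Differences from BH-01: to BH-02 (Δx, Δy, Δh) = (-60, 10, -0.7); to BH-03 = (-205, 15, -2.2).
Determinant of the coordinate differences = (-60)·15 − (-205)·10 = 1150.
∂h/∂x = [(-0.7)·15 − (-2.2)·10] / 1150 = +0.01000
∂h/∂y = [(-60)·(-2.2) − (-205)·(-0.7)] / 1150 = -0.010000
Flow direction (−∇h) has components (-0.01000 E, +0.010000 N).
Azimuth = atan2(E, N) = atan2(-0.01000, +0.010000) = 315.0° ≈ 315°.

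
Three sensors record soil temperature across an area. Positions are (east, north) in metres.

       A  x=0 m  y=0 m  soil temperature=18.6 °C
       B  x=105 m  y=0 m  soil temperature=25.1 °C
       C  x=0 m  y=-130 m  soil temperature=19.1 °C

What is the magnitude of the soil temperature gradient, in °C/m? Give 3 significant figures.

∂T/∂x = (25.1 − 18.6) / (105 − 0) = +0.06190
∂T/∂y = (19.1 − 18.6) / (-130 − 0) = -0.003846
|∇f| = √(0.06190² + -0.003846²) = 0.06202 °C/m

0.0620 °C/m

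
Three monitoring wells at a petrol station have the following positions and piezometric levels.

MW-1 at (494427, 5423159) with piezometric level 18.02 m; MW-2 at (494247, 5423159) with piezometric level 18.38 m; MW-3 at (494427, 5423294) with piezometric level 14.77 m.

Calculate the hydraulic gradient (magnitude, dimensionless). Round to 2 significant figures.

0.024

∂h/∂x = (18.38 − 18.02) / (494247 − 494427) = -0.002000
∂h/∂y = (14.77 − 18.02) / (5423294 − 5423159) = -0.02407
|∇h| = √(-0.002000² + -0.02407²) = 0.02415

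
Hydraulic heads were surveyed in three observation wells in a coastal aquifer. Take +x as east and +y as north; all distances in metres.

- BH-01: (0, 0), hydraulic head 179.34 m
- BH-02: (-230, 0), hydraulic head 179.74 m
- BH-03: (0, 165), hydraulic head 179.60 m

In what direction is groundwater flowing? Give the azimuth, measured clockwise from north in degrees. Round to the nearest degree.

132°

∂h/∂x = (179.74 − 179.34) / (-230 − 0) = -0.001739
∂h/∂y = (179.60 − 179.34) / (165 − 0) = +0.001576
Flow direction (−∇h) has components (+0.001739 E, -0.001576 N).
Azimuth = atan2(E, N) = atan2(+0.001739, -0.001576) = 132.2° ≈ 132°.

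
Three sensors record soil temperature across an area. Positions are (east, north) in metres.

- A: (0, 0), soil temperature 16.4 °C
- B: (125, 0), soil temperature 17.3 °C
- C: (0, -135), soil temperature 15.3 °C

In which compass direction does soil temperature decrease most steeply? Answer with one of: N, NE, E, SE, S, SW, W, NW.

SW

∂T/∂x = (17.3 − 16.4) / (125 − 0) = +0.007200
∂T/∂y = (15.3 − 16.4) / (-135 − 0) = +0.008148
Steepest decrease is along −∇f = (-0.007200 E, -0.008148 N) → southwest.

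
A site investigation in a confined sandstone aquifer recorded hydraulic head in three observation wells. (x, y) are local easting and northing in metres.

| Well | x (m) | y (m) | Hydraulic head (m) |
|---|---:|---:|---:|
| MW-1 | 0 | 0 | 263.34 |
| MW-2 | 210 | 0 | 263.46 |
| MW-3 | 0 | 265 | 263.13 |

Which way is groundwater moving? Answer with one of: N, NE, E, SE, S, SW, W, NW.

∂h/∂x = (263.46 − 263.34) / (210 − 0) = +0.0005714
∂h/∂y = (263.13 − 263.34) / (265 − 0) = -0.0007925
Flow = −∇h = (-0.0005714 east, +0.0007925 north), which points northwest.

NW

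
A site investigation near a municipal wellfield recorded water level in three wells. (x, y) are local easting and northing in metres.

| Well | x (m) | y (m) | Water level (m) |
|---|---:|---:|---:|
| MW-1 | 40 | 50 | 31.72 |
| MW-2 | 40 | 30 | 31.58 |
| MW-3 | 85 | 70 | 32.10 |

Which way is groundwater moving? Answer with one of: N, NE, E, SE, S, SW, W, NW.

SW

Taking MW-1 as reference: MW-2−MW-1 = (0, -20, -0.14); MW-3−MW-1 = (45, 20, +0.38).
Solve a·Δx + b·Δy = Δh: det = 0·20 − 45·(-20) = 900.
∂h/∂x = [(-0.14)·20 − (+0.38)·(-20)] / 900 = +0.005333
∂h/∂y = [0·(+0.38) − 45·(-0.14)] / 900 = +0.007000
Flow = −∇h = (-0.005333 east, -0.007000 north), which points southwest.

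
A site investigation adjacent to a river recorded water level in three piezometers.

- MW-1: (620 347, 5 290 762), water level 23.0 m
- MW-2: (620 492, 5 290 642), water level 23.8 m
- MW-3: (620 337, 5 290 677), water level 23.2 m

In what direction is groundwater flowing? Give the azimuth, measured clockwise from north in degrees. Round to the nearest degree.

310°

Taking MW-1 as reference: MW-2−MW-1 = (145, -120, +0.8); MW-3−MW-1 = (-10, -85, +0.2).
Determinant of the coordinate differences = 145·(-85) − (-10)·(-120) = -13525.
∂h/∂x = [(+0.8)·(-85) − (+0.2)·(-120)] / -13525 = +0.003253
∂h/∂y = [145·(+0.2) − (-10)·(+0.8)] / -13525 = -0.002736
Flow direction (−∇h) has components (-0.003253 E, +0.002736 N).
Azimuth = atan2(E, N) = atan2(-0.003253, +0.002736) = 310.1° ≈ 310°.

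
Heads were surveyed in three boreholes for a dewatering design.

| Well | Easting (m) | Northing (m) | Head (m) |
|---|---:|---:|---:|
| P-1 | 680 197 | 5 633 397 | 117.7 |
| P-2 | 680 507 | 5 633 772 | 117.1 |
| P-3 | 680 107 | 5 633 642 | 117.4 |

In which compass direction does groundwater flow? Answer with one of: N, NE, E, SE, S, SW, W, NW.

Differences from P-1: to P-2 (Δx, Δy, Δh) = (310, 375, -0.6); to P-3 = (-90, 245, -0.3).
Solve a·Δx + b·Δy = Δh: det = 310·245 − (-90)·375 = 109700.
∂h/∂x = [(-0.6)·245 − (-0.3)·375] / 109700 = -0.0003145
∂h/∂y = [310·(-0.3) − (-90)·(-0.6)] / 109700 = -0.001340
Flow = −∇h = (+0.0003145 east, +0.001340 north), which points north.

N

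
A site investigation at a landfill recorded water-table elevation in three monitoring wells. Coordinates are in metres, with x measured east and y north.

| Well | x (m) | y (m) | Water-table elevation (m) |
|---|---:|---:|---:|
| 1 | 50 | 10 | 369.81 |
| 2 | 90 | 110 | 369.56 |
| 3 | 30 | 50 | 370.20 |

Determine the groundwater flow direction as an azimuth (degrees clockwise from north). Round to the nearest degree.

Differences from 1: to 2 (Δx, Δy, Δh) = (40, 100, -0.25); to 3 = (-20, 40, +0.39).
Determinant of the coordinate differences = 40·40 − (-20)·100 = 3600.
∂h/∂x = [(-0.25)·40 − (+0.39)·100] / 3600 = -0.01361
∂h/∂y = [40·(+0.39) − (-20)·(-0.25)] / 3600 = +0.002944
Flow direction (−∇h) has components (+0.01361 E, -0.002944 N).
Azimuth = atan2(E, N) = atan2(+0.01361, -0.002944) = 102.2° ≈ 102°.

102°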